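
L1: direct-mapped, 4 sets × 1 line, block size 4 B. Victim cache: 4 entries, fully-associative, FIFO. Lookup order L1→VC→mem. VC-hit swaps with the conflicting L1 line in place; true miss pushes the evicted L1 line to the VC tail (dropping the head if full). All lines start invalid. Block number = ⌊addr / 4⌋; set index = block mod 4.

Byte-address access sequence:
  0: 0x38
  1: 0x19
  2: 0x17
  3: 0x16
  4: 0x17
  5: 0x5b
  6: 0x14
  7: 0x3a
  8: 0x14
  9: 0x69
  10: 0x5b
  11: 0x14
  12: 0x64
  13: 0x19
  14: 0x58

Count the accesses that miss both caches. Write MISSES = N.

#0 0x38→b14/s2 MISS; vc=[]
#1 0x19→b6/s2 MISS; vc=[14]
#2 0x17→b5/s1 MISS; vc=[14]
#3 0x16→b5/s1 L1-HIT; vc=[14]
#4 0x17→b5/s1 L1-HIT; vc=[14]
#5 0x5b→b22/s2 MISS; vc=[14,6]
#6 0x14→b5/s1 L1-HIT; vc=[14,6]
#7 0x3a→b14/s2 VC-HIT; vc=[22,6]
#8 0x14→b5/s1 L1-HIT; vc=[22,6]
#9 0x69→b26/s2 MISS; vc=[22,6,14]
#10 0x5b→b22/s2 VC-HIT; vc=[26,6,14]
#11 0x14→b5/s1 L1-HIT; vc=[26,6,14]
#12 0x64→b25/s1 MISS; vc=[26,6,14,5]
#13 0x19→b6/s2 VC-HIT; vc=[26,22,14,5]
#14 0x58→b22/s2 VC-HIT; vc=[26,6,14,5]

MISSES = 6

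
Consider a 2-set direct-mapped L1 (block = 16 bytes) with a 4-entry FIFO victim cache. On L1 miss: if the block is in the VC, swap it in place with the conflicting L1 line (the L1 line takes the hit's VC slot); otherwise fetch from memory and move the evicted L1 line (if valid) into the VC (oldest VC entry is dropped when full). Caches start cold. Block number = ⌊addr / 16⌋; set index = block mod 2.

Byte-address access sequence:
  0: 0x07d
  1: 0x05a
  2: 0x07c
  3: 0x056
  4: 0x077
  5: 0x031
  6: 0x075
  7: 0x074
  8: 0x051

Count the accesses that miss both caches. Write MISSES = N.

MISSES = 3

0: 0x7d (blk 7, set 1) → MISS  vc=[]
1: 0x5a (blk 5, set 1) → MISS  vc=[7]
2: 0x7c (blk 7, set 1) → VC-HIT  vc=[5]
3: 0x56 (blk 5, set 1) → VC-HIT  vc=[7]
4: 0x77 (blk 7, set 1) → VC-HIT  vc=[5]
5: 0x31 (blk 3, set 1) → MISS  vc=[5, 7]
6: 0x75 (blk 7, set 1) → VC-HIT  vc=[5, 3]
7: 0x74 (blk 7, set 1) → L1-HIT  vc=[5, 3]
8: 0x51 (blk 5, set 1) → VC-HIT  vc=[7, 3]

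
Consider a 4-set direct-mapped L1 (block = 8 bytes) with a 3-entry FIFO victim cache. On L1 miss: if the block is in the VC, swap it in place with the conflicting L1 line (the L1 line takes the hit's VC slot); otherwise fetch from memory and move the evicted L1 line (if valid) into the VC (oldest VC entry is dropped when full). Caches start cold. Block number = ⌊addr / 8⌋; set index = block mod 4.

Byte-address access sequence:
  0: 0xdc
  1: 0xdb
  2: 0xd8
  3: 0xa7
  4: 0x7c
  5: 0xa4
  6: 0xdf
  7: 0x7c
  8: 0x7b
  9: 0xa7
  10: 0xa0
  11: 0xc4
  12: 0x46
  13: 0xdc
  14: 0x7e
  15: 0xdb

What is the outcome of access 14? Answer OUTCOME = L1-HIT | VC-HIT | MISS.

OUTCOME = VC-HIT

#0 0xdc→b27/s3 MISS; vc=[]
#1 0xdb→b27/s3 L1-HIT; vc=[]
#2 0xd8→b27/s3 L1-HIT; vc=[]
#3 0xa7→b20/s0 MISS; vc=[]
#4 0x7c→b15/s3 MISS; vc=[27]
#5 0xa4→b20/s0 L1-HIT; vc=[27]
#6 0xdf→b27/s3 VC-HIT; vc=[15]
#7 0x7c→b15/s3 VC-HIT; vc=[27]
#8 0x7b→b15/s3 L1-HIT; vc=[27]
#9 0xa7→b20/s0 L1-HIT; vc=[27]
#10 0xa0→b20/s0 L1-HIT; vc=[27]
#11 0xc4→b24/s0 MISS; vc=[27,20]
#12 0x46→b8/s0 MISS; vc=[27,20,24]
#13 0xdc→b27/s3 VC-HIT; vc=[15,20,24]
#14 0x7e→b15/s3 VC-HIT; vc=[27,20,24]
#15 0xdb→b27/s3 VC-HIT; vc=[15,20,24]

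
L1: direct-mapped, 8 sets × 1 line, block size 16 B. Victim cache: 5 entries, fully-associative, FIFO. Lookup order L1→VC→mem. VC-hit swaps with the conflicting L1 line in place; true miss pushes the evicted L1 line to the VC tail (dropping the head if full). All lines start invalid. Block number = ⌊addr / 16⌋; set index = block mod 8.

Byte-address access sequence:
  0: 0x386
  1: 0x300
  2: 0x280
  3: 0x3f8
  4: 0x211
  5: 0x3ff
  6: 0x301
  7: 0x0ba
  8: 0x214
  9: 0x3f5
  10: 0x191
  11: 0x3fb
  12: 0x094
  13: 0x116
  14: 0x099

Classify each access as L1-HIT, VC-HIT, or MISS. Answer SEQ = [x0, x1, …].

SEQ = [MISS, MISS, MISS, MISS, MISS, L1-HIT, VC-HIT, MISS, L1-HIT, L1-HIT, MISS, L1-HIT, MISS, MISS, VC-HIT]

#0 0x386→b56/s0 MISS; vc=[]
#1 0x300→b48/s0 MISS; vc=[56]
#2 0x280→b40/s0 MISS; vc=[56,48]
#3 0x3f8→b63/s7 MISS; vc=[56,48]
#4 0x211→b33/s1 MISS; vc=[56,48]
#5 0x3ff→b63/s7 L1-HIT; vc=[56,48]
#6 0x301→b48/s0 VC-HIT; vc=[56,40]
#7 0xba→b11/s3 MISS; vc=[56,40]
#8 0x214→b33/s1 L1-HIT; vc=[56,40]
#9 0x3f5→b63/s7 L1-HIT; vc=[56,40]
#10 0x191→b25/s1 MISS; vc=[56,40,33]
#11 0x3fb→b63/s7 L1-HIT; vc=[56,40,33]
#12 0x94→b9/s1 MISS; vc=[56,40,33,25]
#13 0x116→b17/s1 MISS; vc=[56,40,33,25,9]
#14 0x99→b9/s1 VC-HIT; vc=[56,40,33,25,17]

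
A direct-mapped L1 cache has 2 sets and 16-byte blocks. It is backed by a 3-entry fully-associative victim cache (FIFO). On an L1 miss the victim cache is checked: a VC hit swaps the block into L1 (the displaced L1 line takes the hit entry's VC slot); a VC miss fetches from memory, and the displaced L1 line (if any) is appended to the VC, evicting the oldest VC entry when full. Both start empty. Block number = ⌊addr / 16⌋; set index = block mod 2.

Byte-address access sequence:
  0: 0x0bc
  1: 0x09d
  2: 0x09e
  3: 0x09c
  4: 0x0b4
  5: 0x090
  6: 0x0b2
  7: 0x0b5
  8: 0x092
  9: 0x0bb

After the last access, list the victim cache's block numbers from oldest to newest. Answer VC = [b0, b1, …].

  [0] addr=0xbc blk=11 s=1: MISS | VC []
  [1] addr=0x9d blk=9 s=1: MISS | VC [11]
  [2] addr=0x9e blk=9 s=1: L1-HIT | VC [11]
  [3] addr=0x9c blk=9 s=1: L1-HIT | VC [11]
  [4] addr=0xb4 blk=11 s=1: VC-HIT | VC [9]
  [5] addr=0x90 blk=9 s=1: VC-HIT | VC [11]
  [6] addr=0xb2 blk=11 s=1: VC-HIT | VC [9]
  [7] addr=0xb5 blk=11 s=1: L1-HIT | VC [9]
  [8] addr=0x92 blk=9 s=1: VC-HIT | VC [11]
  [9] addr=0xbb blk=11 s=1: VC-HIT | VC [9]

VC = [9]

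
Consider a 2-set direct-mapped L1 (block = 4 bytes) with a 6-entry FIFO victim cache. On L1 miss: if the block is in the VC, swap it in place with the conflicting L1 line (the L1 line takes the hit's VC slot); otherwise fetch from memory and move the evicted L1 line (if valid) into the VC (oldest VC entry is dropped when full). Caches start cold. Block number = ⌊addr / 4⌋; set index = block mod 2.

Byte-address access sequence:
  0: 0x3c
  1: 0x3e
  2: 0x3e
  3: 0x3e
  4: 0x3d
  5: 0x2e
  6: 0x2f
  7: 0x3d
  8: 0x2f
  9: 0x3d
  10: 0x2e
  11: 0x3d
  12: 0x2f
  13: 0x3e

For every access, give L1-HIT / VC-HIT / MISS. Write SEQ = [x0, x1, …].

SEQ = [MISS, L1-HIT, L1-HIT, L1-HIT, L1-HIT, MISS, L1-HIT, VC-HIT, VC-HIT, VC-HIT, VC-HIT, VC-HIT, VC-HIT, VC-HIT]

0: 0x3c (blk 15, set 1) → MISS  vc=[]
1: 0x3e (blk 15, set 1) → L1-HIT  vc=[]
2: 0x3e (blk 15, set 1) → L1-HIT  vc=[]
3: 0x3e (blk 15, set 1) → L1-HIT  vc=[]
4: 0x3d (blk 15, set 1) → L1-HIT  vc=[]
5: 0x2e (blk 11, set 1) → MISS  vc=[15]
6: 0x2f (blk 11, set 1) → L1-HIT  vc=[15]
7: 0x3d (blk 15, set 1) → VC-HIT  vc=[11]
8: 0x2f (blk 11, set 1) → VC-HIT  vc=[15]
9: 0x3d (blk 15, set 1) → VC-HIT  vc=[11]
10: 0x2e (blk 11, set 1) → VC-HIT  vc=[15]
11: 0x3d (blk 15, set 1) → VC-HIT  vc=[11]
12: 0x2f (blk 11, set 1) → VC-HIT  vc=[15]
13: 0x3e (blk 15, set 1) → VC-HIT  vc=[11]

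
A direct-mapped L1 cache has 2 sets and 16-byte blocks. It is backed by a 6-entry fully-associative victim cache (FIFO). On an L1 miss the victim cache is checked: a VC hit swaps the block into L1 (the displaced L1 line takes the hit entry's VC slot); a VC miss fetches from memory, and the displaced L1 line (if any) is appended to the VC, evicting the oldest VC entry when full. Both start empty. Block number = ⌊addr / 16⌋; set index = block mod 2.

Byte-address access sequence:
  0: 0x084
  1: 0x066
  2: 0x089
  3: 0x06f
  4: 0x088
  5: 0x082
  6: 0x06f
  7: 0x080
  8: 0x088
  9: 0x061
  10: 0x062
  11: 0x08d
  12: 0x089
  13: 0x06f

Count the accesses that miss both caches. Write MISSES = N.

#0 0x84→b8/s0 MISS; vc=[]
#1 0x66→b6/s0 MISS; vc=[8]
#2 0x89→b8/s0 VC-HIT; vc=[6]
#3 0x6f→b6/s0 VC-HIT; vc=[8]
#4 0x88→b8/s0 VC-HIT; vc=[6]
#5 0x82→b8/s0 L1-HIT; vc=[6]
#6 0x6f→b6/s0 VC-HIT; vc=[8]
#7 0x80→b8/s0 VC-HIT; vc=[6]
#8 0x88→b8/s0 L1-HIT; vc=[6]
#9 0x61→b6/s0 VC-HIT; vc=[8]
#10 0x62→b6/s0 L1-HIT; vc=[8]
#11 0x8d→b8/s0 VC-HIT; vc=[6]
#12 0x89→b8/s0 L1-HIT; vc=[6]
#13 0x6f→b6/s0 VC-HIT; vc=[8]

MISSES = 2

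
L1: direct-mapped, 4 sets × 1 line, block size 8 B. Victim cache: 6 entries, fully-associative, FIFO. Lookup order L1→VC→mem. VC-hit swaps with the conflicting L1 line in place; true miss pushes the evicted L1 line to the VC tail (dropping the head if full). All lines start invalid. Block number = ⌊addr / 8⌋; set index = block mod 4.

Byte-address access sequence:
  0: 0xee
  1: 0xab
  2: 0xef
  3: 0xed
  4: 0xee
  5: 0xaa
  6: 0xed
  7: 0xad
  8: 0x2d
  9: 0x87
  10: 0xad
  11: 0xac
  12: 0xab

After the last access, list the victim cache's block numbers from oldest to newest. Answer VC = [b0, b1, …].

  [0] addr=0xee blk=29 s=1: MISS | VC []
  [1] addr=0xab blk=21 s=1: MISS | VC [29]
  [2] addr=0xef blk=29 s=1: VC-HIT | VC [21]
  [3] addr=0xed blk=29 s=1: L1-HIT | VC [21]
  [4] addr=0xee blk=29 s=1: L1-HIT | VC [21]
  [5] addr=0xaa blk=21 s=1: VC-HIT | VC [29]
  [6] addr=0xed blk=29 s=1: VC-HIT | VC [21]
  [7] addr=0xad blk=21 s=1: VC-HIT | VC [29]
  [8] addr=0x2d blk=5 s=1: MISS | VC [29, 21]
  [9] addr=0x87 blk=16 s=0: MISS | VC [29, 21]
  [10] addr=0xad blk=21 s=1: VC-HIT | VC [29, 5]
  [11] addr=0xac blk=21 s=1: L1-HIT | VC [29, 5]
  [12] addr=0xab blk=21 s=1: L1-HIT | VC [29, 5]

VC = [29, 5]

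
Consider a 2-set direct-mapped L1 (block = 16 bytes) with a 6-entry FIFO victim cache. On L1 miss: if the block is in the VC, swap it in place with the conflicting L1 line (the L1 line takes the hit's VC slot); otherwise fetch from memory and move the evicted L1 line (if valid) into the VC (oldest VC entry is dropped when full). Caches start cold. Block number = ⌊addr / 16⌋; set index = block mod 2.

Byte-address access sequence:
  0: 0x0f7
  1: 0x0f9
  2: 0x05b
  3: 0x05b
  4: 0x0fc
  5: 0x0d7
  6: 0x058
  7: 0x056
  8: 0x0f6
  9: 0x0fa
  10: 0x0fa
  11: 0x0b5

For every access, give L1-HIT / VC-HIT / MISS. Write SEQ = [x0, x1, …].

SEQ = [MISS, L1-HIT, MISS, L1-HIT, VC-HIT, MISS, VC-HIT, L1-HIT, VC-HIT, L1-HIT, L1-HIT, MISS]

  [0] addr=0xf7 blk=15 s=1: MISS | VC []
  [1] addr=0xf9 blk=15 s=1: L1-HIT | VC []
  [2] addr=0x5b blk=5 s=1: MISS | VC [15]
  [3] addr=0x5b blk=5 s=1: L1-HIT | VC [15]
  [4] addr=0xfc blk=15 s=1: VC-HIT | VC [5]
  [5] addr=0xd7 blk=13 s=1: MISS | VC [5, 15]
  [6] addr=0x58 blk=5 s=1: VC-HIT | VC [13, 15]
  [7] addr=0x56 blk=5 s=1: L1-HIT | VC [13, 15]
  [8] addr=0xf6 blk=15 s=1: VC-HIT | VC [13, 5]
  [9] addr=0xfa blk=15 s=1: L1-HIT | VC [13, 5]
  [10] addr=0xfa blk=15 s=1: L1-HIT | VC [13, 5]
  [11] addr=0xb5 blk=11 s=1: MISS | VC [13, 5, 15]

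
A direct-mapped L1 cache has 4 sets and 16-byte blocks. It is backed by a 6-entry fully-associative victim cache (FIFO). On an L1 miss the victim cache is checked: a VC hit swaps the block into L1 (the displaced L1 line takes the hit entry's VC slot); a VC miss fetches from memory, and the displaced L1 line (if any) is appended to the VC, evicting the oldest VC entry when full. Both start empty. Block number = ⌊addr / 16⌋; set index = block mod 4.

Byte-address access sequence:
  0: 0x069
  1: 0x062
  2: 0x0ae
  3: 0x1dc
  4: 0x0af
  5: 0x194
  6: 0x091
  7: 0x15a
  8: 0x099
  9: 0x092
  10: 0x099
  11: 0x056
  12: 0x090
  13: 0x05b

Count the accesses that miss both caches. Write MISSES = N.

MISSES = 7

  [0] addr=0x69 blk=6 s=2: MISS | VC []
  [1] addr=0x62 blk=6 s=2: L1-HIT | VC []
  [2] addr=0xae blk=10 s=2: MISS | VC [6]
  [3] addr=0x1dc blk=29 s=1: MISS | VC [6]
  [4] addr=0xaf blk=10 s=2: L1-HIT | VC [6]
  [5] addr=0x194 blk=25 s=1: MISS | VC [6, 29]
  [6] addr=0x91 blk=9 s=1: MISS | VC [6, 29, 25]
  [7] addr=0x15a blk=21 s=1: MISS | VC [6, 29, 25, 9]
  [8] addr=0x99 blk=9 s=1: VC-HIT | VC [6, 29, 25, 21]
  [9] addr=0x92 blk=9 s=1: L1-HIT | VC [6, 29, 25, 21]
  [10] addr=0x99 blk=9 s=1: L1-HIT | VC [6, 29, 25, 21]
  [11] addr=0x56 blk=5 s=1: MISS | VC [6, 29, 25, 21, 9]
  [12] addr=0x90 blk=9 s=1: VC-HIT | VC [6, 29, 25, 21, 5]
  [13] addr=0x5b blk=5 s=1: VC-HIT | VC [6, 29, 25, 21, 9]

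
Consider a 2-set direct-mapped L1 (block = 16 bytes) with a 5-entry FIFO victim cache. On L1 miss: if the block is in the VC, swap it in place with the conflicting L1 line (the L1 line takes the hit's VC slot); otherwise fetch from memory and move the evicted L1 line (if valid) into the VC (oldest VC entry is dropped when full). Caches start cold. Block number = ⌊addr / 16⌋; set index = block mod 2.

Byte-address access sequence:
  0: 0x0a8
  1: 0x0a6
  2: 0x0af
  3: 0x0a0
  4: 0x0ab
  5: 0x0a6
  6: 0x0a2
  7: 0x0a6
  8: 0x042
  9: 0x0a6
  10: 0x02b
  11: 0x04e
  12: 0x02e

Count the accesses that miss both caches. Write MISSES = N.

MISSES = 3

0: 0xa8 (blk 10, set 0) → MISS  vc=[]
1: 0xa6 (blk 10, set 0) → L1-HIT  vc=[]
2: 0xaf (blk 10, set 0) → L1-HIT  vc=[]
3: 0xa0 (blk 10, set 0) → L1-HIT  vc=[]
4: 0xab (blk 10, set 0) → L1-HIT  vc=[]
5: 0xa6 (blk 10, set 0) → L1-HIT  vc=[]
6: 0xa2 (blk 10, set 0) → L1-HIT  vc=[]
7: 0xa6 (blk 10, set 0) → L1-HIT  vc=[]
8: 0x42 (blk 4, set 0) → MISS  vc=[10]
9: 0xa6 (blk 10, set 0) → VC-HIT  vc=[4]
10: 0x2b (blk 2, set 0) → MISS  vc=[4, 10]
11: 0x4e (blk 4, set 0) → VC-HIT  vc=[2, 10]
12: 0x2e (blk 2, set 0) → VC-HIT  vc=[4, 10]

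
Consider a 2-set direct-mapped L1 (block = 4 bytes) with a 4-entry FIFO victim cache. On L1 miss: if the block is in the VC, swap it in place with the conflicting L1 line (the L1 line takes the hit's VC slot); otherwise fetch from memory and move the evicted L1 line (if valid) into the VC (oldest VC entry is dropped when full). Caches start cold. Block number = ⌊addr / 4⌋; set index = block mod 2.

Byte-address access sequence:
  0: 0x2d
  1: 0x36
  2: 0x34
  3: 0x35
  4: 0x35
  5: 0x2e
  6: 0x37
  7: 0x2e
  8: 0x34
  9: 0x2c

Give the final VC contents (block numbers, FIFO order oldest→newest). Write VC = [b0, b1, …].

VC = [13]

#0 0x2d→b11/s1 MISS; vc=[]
#1 0x36→b13/s1 MISS; vc=[11]
#2 0x34→b13/s1 L1-HIT; vc=[11]
#3 0x35→b13/s1 L1-HIT; vc=[11]
#4 0x35→b13/s1 L1-HIT; vc=[11]
#5 0x2e→b11/s1 VC-HIT; vc=[13]
#6 0x37→b13/s1 VC-HIT; vc=[11]
#7 0x2e→b11/s1 VC-HIT; vc=[13]
#8 0x34→b13/s1 VC-HIT; vc=[11]
#9 0x2c→b11/s1 VC-HIT; vc=[13]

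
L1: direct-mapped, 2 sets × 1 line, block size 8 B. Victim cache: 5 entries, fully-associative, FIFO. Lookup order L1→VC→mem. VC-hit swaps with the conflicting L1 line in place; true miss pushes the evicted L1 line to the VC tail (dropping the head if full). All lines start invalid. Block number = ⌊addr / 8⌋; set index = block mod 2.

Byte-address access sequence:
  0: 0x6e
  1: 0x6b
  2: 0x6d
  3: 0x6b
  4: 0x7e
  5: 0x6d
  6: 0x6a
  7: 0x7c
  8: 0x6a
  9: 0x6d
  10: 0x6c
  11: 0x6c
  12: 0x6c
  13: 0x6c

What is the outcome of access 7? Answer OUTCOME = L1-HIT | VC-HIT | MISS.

#0 0x6e→b13/s1 MISS; vc=[]
#1 0x6b→b13/s1 L1-HIT; vc=[]
#2 0x6d→b13/s1 L1-HIT; vc=[]
#3 0x6b→b13/s1 L1-HIT; vc=[]
#4 0x7e→b15/s1 MISS; vc=[13]
#5 0x6d→b13/s1 VC-HIT; vc=[15]
#6 0x6a→b13/s1 L1-HIT; vc=[15]
#7 0x7c→b15/s1 VC-HIT; vc=[13]
#8 0x6a→b13/s1 VC-HIT; vc=[15]
#9 0x6d→b13/s1 L1-HIT; vc=[15]
#10 0x6c→b13/s1 L1-HIT; vc=[15]
#11 0x6c→b13/s1 L1-HIT; vc=[15]
#12 0x6c→b13/s1 L1-HIT; vc=[15]
#13 0x6c→b13/s1 L1-HIT; vc=[15]

OUTCOME = VC-HIT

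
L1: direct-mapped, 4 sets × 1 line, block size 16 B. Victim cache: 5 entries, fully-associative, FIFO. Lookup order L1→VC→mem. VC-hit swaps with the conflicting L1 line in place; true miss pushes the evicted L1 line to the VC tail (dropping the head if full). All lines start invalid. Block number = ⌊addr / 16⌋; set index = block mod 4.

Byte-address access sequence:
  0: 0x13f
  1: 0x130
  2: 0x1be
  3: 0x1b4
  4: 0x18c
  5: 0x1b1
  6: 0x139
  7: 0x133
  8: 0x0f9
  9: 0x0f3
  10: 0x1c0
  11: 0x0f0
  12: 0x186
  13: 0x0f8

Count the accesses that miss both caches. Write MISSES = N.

MISSES = 5

  [0] addr=0x13f blk=19 s=3: MISS | VC []
  [1] addr=0x130 blk=19 s=3: L1-HIT | VC []
  [2] addr=0x1be blk=27 s=3: MISS | VC [19]
  [3] addr=0x1b4 blk=27 s=3: L1-HIT | VC [19]
  [4] addr=0x18c blk=24 s=0: MISS | VC [19]
  [5] addr=0x1b1 blk=27 s=3: L1-HIT | VC [19]
  [6] addr=0x139 blk=19 s=3: VC-HIT | VC [27]
  [7] addr=0x133 blk=19 s=3: L1-HIT | VC [27]
  [8] addr=0xf9 blk=15 s=3: MISS | VC [27, 19]
  [9] addr=0xf3 blk=15 s=3: L1-HIT | VC [27, 19]
  [10] addr=0x1c0 blk=28 s=0: MISS | VC [27, 19, 24]
  [11] addr=0xf0 blk=15 s=3: L1-HIT | VC [27, 19, 24]
  [12] addr=0x186 blk=24 s=0: VC-HIT | VC [27, 19, 28]
  [13] addr=0xf8 blk=15 s=3: L1-HIT | VC [27, 19, 28]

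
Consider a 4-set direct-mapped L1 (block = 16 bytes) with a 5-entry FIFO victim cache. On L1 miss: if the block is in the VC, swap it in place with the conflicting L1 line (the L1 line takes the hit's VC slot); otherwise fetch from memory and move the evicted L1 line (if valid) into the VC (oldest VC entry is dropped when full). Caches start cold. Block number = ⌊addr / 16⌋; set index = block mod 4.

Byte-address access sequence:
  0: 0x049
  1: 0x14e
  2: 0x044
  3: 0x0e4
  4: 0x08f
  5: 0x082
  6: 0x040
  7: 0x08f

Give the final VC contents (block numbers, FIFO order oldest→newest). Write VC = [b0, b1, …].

0: 0x49 (blk 4, set 0) → MISS  vc=[]
1: 0x14e (blk 20, set 0) → MISS  vc=[4]
2: 0x44 (blk 4, set 0) → VC-HIT  vc=[20]
3: 0xe4 (blk 14, set 2) → MISS  vc=[20]
4: 0x8f (blk 8, set 0) → MISS  vc=[20, 4]
5: 0x82 (blk 8, set 0) → L1-HIT  vc=[20, 4]
6: 0x40 (blk 4, set 0) → VC-HIT  vc=[20, 8]
7: 0x8f (blk 8, set 0) → VC-HIT  vc=[20, 4]

VC = [20, 4]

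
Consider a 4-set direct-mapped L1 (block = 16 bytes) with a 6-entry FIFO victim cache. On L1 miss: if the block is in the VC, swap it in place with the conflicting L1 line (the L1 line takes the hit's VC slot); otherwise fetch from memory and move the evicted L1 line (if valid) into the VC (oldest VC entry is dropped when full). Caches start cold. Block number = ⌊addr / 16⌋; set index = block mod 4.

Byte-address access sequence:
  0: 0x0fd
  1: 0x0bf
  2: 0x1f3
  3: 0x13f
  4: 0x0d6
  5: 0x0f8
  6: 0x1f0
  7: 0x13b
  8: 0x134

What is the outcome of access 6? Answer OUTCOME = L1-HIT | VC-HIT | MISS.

#0 0xfd→b15/s3 MISS; vc=[]
#1 0xbf→b11/s3 MISS; vc=[15]
#2 0x1f3→b31/s3 MISS; vc=[15,11]
#3 0x13f→b19/s3 MISS; vc=[15,11,31]
#4 0xd6→b13/s1 MISS; vc=[15,11,31]
#5 0xf8→b15/s3 VC-HIT; vc=[19,11,31]
#6 0x1f0→b31/s3 VC-HIT; vc=[19,11,15]
#7 0x13b→b19/s3 VC-HIT; vc=[31,11,15]
#8 0x134→b19/s3 L1-HIT; vc=[31,11,15]

OUTCOME = VC-HIT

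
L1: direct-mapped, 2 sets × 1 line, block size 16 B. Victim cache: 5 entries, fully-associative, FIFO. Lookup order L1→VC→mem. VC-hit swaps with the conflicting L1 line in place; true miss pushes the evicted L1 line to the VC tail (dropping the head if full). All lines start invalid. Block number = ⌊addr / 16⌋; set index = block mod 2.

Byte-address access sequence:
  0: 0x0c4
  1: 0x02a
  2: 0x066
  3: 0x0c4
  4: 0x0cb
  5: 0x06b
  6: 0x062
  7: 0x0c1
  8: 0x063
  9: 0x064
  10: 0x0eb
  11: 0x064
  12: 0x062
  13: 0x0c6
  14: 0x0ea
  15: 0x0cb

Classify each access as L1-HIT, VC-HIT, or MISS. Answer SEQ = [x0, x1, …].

  [0] addr=0xc4 blk=12 s=0: MISS | VC []
  [1] addr=0x2a blk=2 s=0: MISS | VC [12]
  [2] addr=0x66 blk=6 s=0: MISS | VC [12, 2]
  [3] addr=0xc4 blk=12 s=0: VC-HIT | VC [6, 2]
  [4] addr=0xcb blk=12 s=0: L1-HIT | VC [6, 2]
  [5] addr=0x6b blk=6 s=0: VC-HIT | VC [12, 2]
  [6] addr=0x62 blk=6 s=0: L1-HIT | VC [12, 2]
  [7] addr=0xc1 blk=12 s=0: VC-HIT | VC [6, 2]
  [8] addr=0x63 blk=6 s=0: VC-HIT | VC [12, 2]
  [9] addr=0x64 blk=6 s=0: L1-HIT | VC [12, 2]
  [10] addr=0xeb blk=14 s=0: MISS | VC [12, 2, 6]
  [11] addr=0x64 blk=6 s=0: VC-HIT | VC [12, 2, 14]
  [12] addr=0x62 blk=6 s=0: L1-HIT | VC [12, 2, 14]
  [13] addr=0xc6 blk=12 s=0: VC-HIT | VC [6, 2, 14]
  [14] addr=0xea blk=14 s=0: VC-HIT | VC [6, 2, 12]
  [15] addr=0xcb blk=12 s=0: VC-HIT | VC [6, 2, 14]

SEQ = [MISS, MISS, MISS, VC-HIT, L1-HIT, VC-HIT, L1-HIT, VC-HIT, VC-HIT, L1-HIT, MISS, VC-HIT, L1-HIT, VC-HIT, VC-HIT, VC-HIT]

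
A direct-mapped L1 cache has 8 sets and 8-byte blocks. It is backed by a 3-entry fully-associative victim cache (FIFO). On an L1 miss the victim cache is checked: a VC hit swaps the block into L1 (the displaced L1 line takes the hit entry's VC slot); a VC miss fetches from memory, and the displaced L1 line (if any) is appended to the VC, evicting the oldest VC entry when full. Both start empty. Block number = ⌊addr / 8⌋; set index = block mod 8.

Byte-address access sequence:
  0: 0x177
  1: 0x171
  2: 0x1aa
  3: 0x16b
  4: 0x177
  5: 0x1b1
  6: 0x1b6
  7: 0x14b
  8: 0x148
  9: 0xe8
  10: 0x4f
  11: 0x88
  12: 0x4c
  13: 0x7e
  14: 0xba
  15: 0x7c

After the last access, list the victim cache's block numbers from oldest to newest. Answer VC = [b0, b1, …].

  [0] addr=0x177 blk=46 s=6: MISS | VC []
  [1] addr=0x171 blk=46 s=6: L1-HIT | VC []
  [2] addr=0x1aa blk=53 s=5: MISS | VC []
  [3] addr=0x16b blk=45 s=5: MISS | VC [53]
  [4] addr=0x177 blk=46 s=6: L1-HIT | VC [53]
  [5] addr=0x1b1 blk=54 s=6: MISS | VC [53, 46]
  [6] addr=0x1b6 blk=54 s=6: L1-HIT | VC [53, 46]
  [7] addr=0x14b blk=41 s=1: MISS | VC [53, 46]
  [8] addr=0x148 blk=41 s=1: L1-HIT | VC [53, 46]
  [9] addr=0xe8 blk=29 s=5: MISS | VC [53, 46, 45]
  [10] addr=0x4f blk=9 s=1: MISS | VC [46, 45, 41]
  [11] addr=0x88 blk=17 s=1: MISS | VC [45, 41, 9]
  [12] addr=0x4c blk=9 s=1: VC-HIT | VC [45, 41, 17]
  [13] addr=0x7e blk=15 s=7: MISS | VC [45, 41, 17]
  [14] addr=0xba blk=23 s=7: MISS | VC [41, 17, 15]
  [15] addr=0x7c blk=15 s=7: VC-HIT | VC [41, 17, 23]

VC = [41, 17, 23]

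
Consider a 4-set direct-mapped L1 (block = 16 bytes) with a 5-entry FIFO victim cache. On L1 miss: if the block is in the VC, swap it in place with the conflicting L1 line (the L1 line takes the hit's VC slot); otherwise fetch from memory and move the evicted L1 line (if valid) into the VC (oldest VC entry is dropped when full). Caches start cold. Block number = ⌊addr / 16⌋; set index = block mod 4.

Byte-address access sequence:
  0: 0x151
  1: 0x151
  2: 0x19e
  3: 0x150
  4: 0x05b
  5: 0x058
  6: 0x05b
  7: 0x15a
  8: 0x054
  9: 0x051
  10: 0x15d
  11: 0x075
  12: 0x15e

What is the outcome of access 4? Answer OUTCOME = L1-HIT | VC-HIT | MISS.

0: 0x151 (blk 21, set 1) → MISS  vc=[]
1: 0x151 (blk 21, set 1) → L1-HIT  vc=[]
2: 0x19e (blk 25, set 1) → MISS  vc=[21]
3: 0x150 (blk 21, set 1) → VC-HIT  vc=[25]
4: 0x5b (blk 5, set 1) → MISS  vc=[25, 21]
5: 0x58 (blk 5, set 1) → L1-HIT  vc=[25, 21]
6: 0x5b (blk 5, set 1) → L1-HIT  vc=[25, 21]
7: 0x15a (blk 21, set 1) → VC-HIT  vc=[25, 5]
8: 0x54 (blk 5, set 1) → VC-HIT  vc=[25, 21]
9: 0x51 (blk 5, set 1) → L1-HIT  vc=[25, 21]
10: 0x15d (blk 21, set 1) → VC-HIT  vc=[25, 5]
11: 0x75 (blk 7, set 3) → MISS  vc=[25, 5]
12: 0x15e (blk 21, set 1) → L1-HIT  vc=[25, 5]

OUTCOME = MISS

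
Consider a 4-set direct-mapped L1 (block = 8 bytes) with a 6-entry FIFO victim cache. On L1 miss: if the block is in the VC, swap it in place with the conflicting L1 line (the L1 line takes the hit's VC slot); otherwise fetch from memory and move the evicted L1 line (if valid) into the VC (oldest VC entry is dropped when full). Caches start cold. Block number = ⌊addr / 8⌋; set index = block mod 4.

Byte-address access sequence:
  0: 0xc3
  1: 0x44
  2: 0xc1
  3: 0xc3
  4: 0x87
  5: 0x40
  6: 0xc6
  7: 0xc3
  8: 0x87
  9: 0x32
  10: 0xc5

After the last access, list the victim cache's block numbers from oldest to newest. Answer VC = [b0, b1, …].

VC = [16, 8]

  [0] addr=0xc3 blk=24 s=0: MISS | VC []
  [1] addr=0x44 blk=8 s=0: MISS | VC [24]
  [2] addr=0xc1 blk=24 s=0: VC-HIT | VC [8]
  [3] addr=0xc3 blk=24 s=0: L1-HIT | VC [8]
  [4] addr=0x87 blk=16 s=0: MISS | VC [8, 24]
  [5] addr=0x40 blk=8 s=0: VC-HIT | VC [16, 24]
  [6] addr=0xc6 blk=24 s=0: VC-HIT | VC [16, 8]
  [7] addr=0xc3 blk=24 s=0: L1-HIT | VC [16, 8]
  [8] addr=0x87 blk=16 s=0: VC-HIT | VC [24, 8]
  [9] addr=0x32 blk=6 s=2: MISS | VC [24, 8]
  [10] addr=0xc5 blk=24 s=0: VC-HIT | VC [16, 8]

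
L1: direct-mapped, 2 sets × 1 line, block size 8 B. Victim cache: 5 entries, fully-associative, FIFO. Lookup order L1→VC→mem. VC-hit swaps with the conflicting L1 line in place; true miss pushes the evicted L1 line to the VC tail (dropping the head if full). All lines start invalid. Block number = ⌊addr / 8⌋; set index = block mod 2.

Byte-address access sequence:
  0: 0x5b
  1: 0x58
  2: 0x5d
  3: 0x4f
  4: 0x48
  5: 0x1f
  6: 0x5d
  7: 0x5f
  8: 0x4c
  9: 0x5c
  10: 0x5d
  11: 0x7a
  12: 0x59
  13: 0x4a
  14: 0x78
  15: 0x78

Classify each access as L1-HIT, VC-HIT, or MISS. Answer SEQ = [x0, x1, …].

0: 0x5b (blk 11, set 1) → MISS  vc=[]
1: 0x58 (blk 11, set 1) → L1-HIT  vc=[]
2: 0x5d (blk 11, set 1) → L1-HIT  vc=[]
3: 0x4f (blk 9, set 1) → MISS  vc=[11]
4: 0x48 (blk 9, set 1) → L1-HIT  vc=[11]
5: 0x1f (blk 3, set 1) → MISS  vc=[11, 9]
6: 0x5d (blk 11, set 1) → VC-HIT  vc=[3, 9]
7: 0x5f (blk 11, set 1) → L1-HIT  vc=[3, 9]
8: 0x4c (blk 9, set 1) → VC-HIT  vc=[3, 11]
9: 0x5c (blk 11, set 1) → VC-HIT  vc=[3, 9]
10: 0x5d (blk 11, set 1) → L1-HIT  vc=[3, 9]
11: 0x7a (blk 15, set 1) → MISS  vc=[3, 9, 11]
12: 0x59 (blk 11, set 1) → VC-HIT  vc=[3, 9, 15]
13: 0x4a (blk 9, set 1) → VC-HIT  vc=[3, 11, 15]
14: 0x78 (blk 15, set 1) → VC-HIT  vc=[3, 11, 9]
15: 0x78 (blk 15, set 1) → L1-HIT  vc=[3, 11, 9]

SEQ = [MISS, L1-HIT, L1-HIT, MISS, L1-HIT, MISS, VC-HIT, L1-HIT, VC-HIT, VC-HIT, L1-HIT, MISS, VC-HIT, VC-HIT, VC-HIT, L1-HIT]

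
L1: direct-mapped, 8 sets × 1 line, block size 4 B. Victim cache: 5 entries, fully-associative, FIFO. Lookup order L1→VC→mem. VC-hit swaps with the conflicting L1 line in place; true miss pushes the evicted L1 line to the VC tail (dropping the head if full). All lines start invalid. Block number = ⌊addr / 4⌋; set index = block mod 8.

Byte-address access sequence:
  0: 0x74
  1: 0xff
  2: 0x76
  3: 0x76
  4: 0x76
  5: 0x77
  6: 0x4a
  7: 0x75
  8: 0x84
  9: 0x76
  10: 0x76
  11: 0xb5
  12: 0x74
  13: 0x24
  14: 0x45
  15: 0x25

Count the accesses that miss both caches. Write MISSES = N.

MISSES = 7

0: 0x74 (blk 29, set 5) → MISS  vc=[]
1: 0xff (blk 63, set 7) → MISS  vc=[]
2: 0x76 (blk 29, set 5) → L1-HIT  vc=[]
3: 0x76 (blk 29, set 5) → L1-HIT  vc=[]
4: 0x76 (blk 29, set 5) → L1-HIT  vc=[]
5: 0x77 (blk 29, set 5) → L1-HIT  vc=[]
6: 0x4a (blk 18, set 2) → MISS  vc=[]
7: 0x75 (blk 29, set 5) → L1-HIT  vc=[]
8: 0x84 (blk 33, set 1) → MISS  vc=[]
9: 0x76 (blk 29, set 5) → L1-HIT  vc=[]
10: 0x76 (blk 29, set 5) → L1-HIT  vc=[]
11: 0xb5 (blk 45, set 5) → MISS  vc=[29]
12: 0x74 (blk 29, set 5) → VC-HIT  vc=[45]
13: 0x24 (blk 9, set 1) → MISS  vc=[45, 33]
14: 0x45 (blk 17, set 1) → MISS  vc=[45, 33, 9]
15: 0x25 (blk 9, set 1) → VC-HIT  vc=[45, 33, 17]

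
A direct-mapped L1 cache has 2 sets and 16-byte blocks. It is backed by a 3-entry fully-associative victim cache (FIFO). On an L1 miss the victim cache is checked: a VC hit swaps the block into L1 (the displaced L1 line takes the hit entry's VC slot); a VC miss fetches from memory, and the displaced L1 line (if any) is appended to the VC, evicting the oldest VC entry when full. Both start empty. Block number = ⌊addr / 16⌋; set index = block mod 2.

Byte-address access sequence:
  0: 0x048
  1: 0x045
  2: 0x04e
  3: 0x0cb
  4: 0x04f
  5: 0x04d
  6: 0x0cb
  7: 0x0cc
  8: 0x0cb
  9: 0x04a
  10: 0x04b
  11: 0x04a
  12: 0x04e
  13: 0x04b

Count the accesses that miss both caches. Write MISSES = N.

MISSES = 2

#0 0x48→b4/s0 MISS; vc=[]
#1 0x45→b4/s0 L1-HIT; vc=[]
#2 0x4e→b4/s0 L1-HIT; vc=[]
#3 0xcb→b12/s0 MISS; vc=[4]
#4 0x4f→b4/s0 VC-HIT; vc=[12]
#5 0x4d→b4/s0 L1-HIT; vc=[12]
#6 0xcb→b12/s0 VC-HIT; vc=[4]
#7 0xcc→b12/s0 L1-HIT; vc=[4]
#8 0xcb→b12/s0 L1-HIT; vc=[4]
#9 0x4a→b4/s0 VC-HIT; vc=[12]
#10 0x4b→b4/s0 L1-HIT; vc=[12]
#11 0x4a→b4/s0 L1-HIT; vc=[12]
#12 0x4e→b4/s0 L1-HIT; vc=[12]
#13 0x4b→b4/s0 L1-HIT; vc=[12]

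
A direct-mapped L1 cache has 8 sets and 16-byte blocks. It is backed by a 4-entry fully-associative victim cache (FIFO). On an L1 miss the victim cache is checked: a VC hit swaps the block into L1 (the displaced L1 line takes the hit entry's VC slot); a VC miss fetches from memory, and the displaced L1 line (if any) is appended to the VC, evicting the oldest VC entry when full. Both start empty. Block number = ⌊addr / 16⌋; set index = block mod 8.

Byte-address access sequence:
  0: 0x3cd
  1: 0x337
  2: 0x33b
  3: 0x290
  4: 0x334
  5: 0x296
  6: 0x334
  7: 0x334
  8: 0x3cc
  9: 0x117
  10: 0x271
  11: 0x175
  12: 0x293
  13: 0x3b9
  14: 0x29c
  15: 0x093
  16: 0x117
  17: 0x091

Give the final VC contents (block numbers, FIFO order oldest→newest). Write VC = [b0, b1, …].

VC = [17, 39, 51, 41]

  [0] addr=0x3cd blk=60 s=4: MISS | VC []
  [1] addr=0x337 blk=51 s=3: MISS | VC []
  [2] addr=0x33b blk=51 s=3: L1-HIT | VC []
  [3] addr=0x290 blk=41 s=1: MISS | VC []
  [4] addr=0x334 blk=51 s=3: L1-HIT | VC []
  [5] addr=0x296 blk=41 s=1: L1-HIT | VC []
  [6] addr=0x334 blk=51 s=3: L1-HIT | VC []
  [7] addr=0x334 blk=51 s=3: L1-HIT | VC []
  [8] addr=0x3cc blk=60 s=4: L1-HIT | VC []
  [9] addr=0x117 blk=17 s=1: MISS | VC [41]
  [10] addr=0x271 blk=39 s=7: MISS | VC [41]
  [11] addr=0x175 blk=23 s=7: MISS | VC [41, 39]
  [12] addr=0x293 blk=41 s=1: VC-HIT | VC [17, 39]
  [13] addr=0x3b9 blk=59 s=3: MISS | VC [17, 39, 51]
  [14] addr=0x29c blk=41 s=1: L1-HIT | VC [17, 39, 51]
  [15] addr=0x93 blk=9 s=1: MISS | VC [17, 39, 51, 41]
  [16] addr=0x117 blk=17 s=1: VC-HIT | VC [9, 39, 51, 41]
  [17] addr=0x91 blk=9 s=1: VC-HIT | VC [17, 39, 51, 41]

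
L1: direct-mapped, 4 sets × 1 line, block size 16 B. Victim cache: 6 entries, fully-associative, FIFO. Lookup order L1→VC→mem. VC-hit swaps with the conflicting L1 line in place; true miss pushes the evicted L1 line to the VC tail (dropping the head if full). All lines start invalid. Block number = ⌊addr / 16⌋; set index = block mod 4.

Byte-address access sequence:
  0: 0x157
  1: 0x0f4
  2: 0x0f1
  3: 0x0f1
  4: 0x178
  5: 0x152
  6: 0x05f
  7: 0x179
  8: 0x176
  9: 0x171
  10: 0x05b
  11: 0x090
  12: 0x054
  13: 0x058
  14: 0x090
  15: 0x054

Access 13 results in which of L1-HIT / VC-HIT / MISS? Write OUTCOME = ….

  [0] addr=0x157 blk=21 s=1: MISS | VC []
  [1] addr=0xf4 blk=15 s=3: MISS | VC []
  [2] addr=0xf1 blk=15 s=3: L1-HIT | VC []
  [3] addr=0xf1 blk=15 s=3: L1-HIT | VC []
  [4] addr=0x178 blk=23 s=3: MISS | VC [15]
  [5] addr=0x152 blk=21 s=1: L1-HIT | VC [15]
  [6] addr=0x5f blk=5 s=1: MISS | VC [15, 21]
  [7] addr=0x179 blk=23 s=3: L1-HIT | VC [15, 21]
  [8] addr=0x176 blk=23 s=3: L1-HIT | VC [15, 21]
  [9] addr=0x171 blk=23 s=3: L1-HIT | VC [15, 21]
  [10] addr=0x5b blk=5 s=1: L1-HIT | VC [15, 21]
  [11] addr=0x90 blk=9 s=1: MISS | VC [15, 21, 5]
  [12] addr=0x54 blk=5 s=1: VC-HIT | VC [15, 21, 9]
  [13] addr=0x58 blk=5 s=1: L1-HIT | VC [15, 21, 9]
  [14] addr=0x90 blk=9 s=1: VC-HIT | VC [15, 21, 5]
  [15] addr=0x54 blk=5 s=1: VC-HIT | VC [15, 21, 9]

OUTCOME = L1-HIT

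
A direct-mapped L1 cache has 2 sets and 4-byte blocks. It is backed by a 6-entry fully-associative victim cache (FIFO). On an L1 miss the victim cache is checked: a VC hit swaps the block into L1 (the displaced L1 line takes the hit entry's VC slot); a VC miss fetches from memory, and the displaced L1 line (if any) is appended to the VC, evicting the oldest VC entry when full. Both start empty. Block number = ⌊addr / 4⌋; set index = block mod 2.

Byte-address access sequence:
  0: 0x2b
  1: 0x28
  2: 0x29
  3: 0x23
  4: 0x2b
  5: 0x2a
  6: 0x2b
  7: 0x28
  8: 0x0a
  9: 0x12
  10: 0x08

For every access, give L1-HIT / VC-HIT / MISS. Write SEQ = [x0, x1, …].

  [0] addr=0x2b blk=10 s=0: MISS | VC []
  [1] addr=0x28 blk=10 s=0: L1-HIT | VC []
  [2] addr=0x29 blk=10 s=0: L1-HIT | VC []
  [3] addr=0x23 blk=8 s=0: MISS | VC [10]
  [4] addr=0x2b blk=10 s=0: VC-HIT | VC [8]
  [5] addr=0x2a blk=10 s=0: L1-HIT | VC [8]
  [6] addr=0x2b blk=10 s=0: L1-HIT | VC [8]
  [7] addr=0x28 blk=10 s=0: L1-HIT | VC [8]
  [8] addr=0xa blk=2 s=0: MISS | VC [8, 10]
  [9] addr=0x12 blk=4 s=0: MISS | VC [8, 10, 2]
  [10] addr=0x8 blk=2 s=0: VC-HIT | VC [8, 10, 4]

SEQ = [MISS, L1-HIT, L1-HIT, MISS, VC-HIT, L1-HIT, L1-HIT, L1-HIT, MISS, MISS, VC-HIT]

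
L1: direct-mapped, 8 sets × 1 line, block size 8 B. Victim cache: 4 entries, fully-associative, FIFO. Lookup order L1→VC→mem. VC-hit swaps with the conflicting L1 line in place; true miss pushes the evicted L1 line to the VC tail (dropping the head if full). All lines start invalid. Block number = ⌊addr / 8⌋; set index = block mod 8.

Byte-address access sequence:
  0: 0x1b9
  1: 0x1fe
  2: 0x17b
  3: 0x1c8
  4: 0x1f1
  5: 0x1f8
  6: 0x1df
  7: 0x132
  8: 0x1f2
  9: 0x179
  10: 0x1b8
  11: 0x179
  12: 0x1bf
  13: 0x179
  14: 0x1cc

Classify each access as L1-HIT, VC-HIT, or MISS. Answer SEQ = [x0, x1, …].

SEQ = [MISS, MISS, MISS, MISS, MISS, VC-HIT, MISS, MISS, VC-HIT, VC-HIT, VC-HIT, VC-HIT, VC-HIT, VC-HIT, L1-HIT]

#0 0x1b9→b55/s7 MISS; vc=[]
#1 0x1fe→b63/s7 MISS; vc=[55]
#2 0x17b→b47/s7 MISS; vc=[55,63]
#3 0x1c8→b57/s1 MISS; vc=[55,63]
#4 0x1f1→b62/s6 MISS; vc=[55,63]
#5 0x1f8→b63/s7 VC-HIT; vc=[55,47]
#6 0x1df→b59/s3 MISS; vc=[55,47]
#7 0x132→b38/s6 MISS; vc=[55,47,62]
#8 0x1f2→b62/s6 VC-HIT; vc=[55,47,38]
#9 0x179→b47/s7 VC-HIT; vc=[55,63,38]
#10 0x1b8→b55/s7 VC-HIT; vc=[47,63,38]
#11 0x179→b47/s7 VC-HIT; vc=[55,63,38]
#12 0x1bf→b55/s7 VC-HIT; vc=[47,63,38]
#13 0x179→b47/s7 VC-HIT; vc=[55,63,38]
#14 0x1cc→b57/s1 L1-HIT; vc=[55,63,38]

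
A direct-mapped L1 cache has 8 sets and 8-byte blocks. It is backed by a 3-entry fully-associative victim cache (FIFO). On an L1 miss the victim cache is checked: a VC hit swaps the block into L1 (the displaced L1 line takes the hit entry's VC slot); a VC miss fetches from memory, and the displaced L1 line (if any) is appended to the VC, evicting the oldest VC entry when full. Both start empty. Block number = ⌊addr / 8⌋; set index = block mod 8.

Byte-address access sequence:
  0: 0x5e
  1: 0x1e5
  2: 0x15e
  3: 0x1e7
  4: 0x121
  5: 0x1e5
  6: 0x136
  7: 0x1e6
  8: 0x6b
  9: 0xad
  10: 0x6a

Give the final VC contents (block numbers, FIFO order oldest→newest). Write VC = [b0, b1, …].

VC = [11, 36, 21]

#0 0x5e→b11/s3 MISS; vc=[]
#1 0x1e5→b60/s4 MISS; vc=[]
#2 0x15e→b43/s3 MISS; vc=[11]
#3 0x1e7→b60/s4 L1-HIT; vc=[11]
#4 0x121→b36/s4 MISS; vc=[11,60]
#5 0x1e5→b60/s4 VC-HIT; vc=[11,36]
#6 0x136→b38/s6 MISS; vc=[11,36]
#7 0x1e6→b60/s4 L1-HIT; vc=[11,36]
#8 0x6b→b13/s5 MISS; vc=[11,36]
#9 0xad→b21/s5 MISS; vc=[11,36,13]
#10 0x6a→b13/s5 VC-HIT; vc=[11,36,21]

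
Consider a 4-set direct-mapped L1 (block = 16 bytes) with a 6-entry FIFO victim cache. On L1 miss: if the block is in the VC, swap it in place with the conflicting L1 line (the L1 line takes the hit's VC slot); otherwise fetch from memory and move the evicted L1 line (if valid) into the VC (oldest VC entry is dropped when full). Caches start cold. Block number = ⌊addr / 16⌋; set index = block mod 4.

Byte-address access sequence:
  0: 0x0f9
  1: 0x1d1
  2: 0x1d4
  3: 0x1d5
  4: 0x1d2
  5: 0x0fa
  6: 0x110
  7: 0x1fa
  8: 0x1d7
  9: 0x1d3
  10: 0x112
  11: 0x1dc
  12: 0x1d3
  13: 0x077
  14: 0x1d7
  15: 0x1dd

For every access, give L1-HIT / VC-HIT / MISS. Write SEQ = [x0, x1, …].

SEQ = [MISS, MISS, L1-HIT, L1-HIT, L1-HIT, L1-HIT, MISS, MISS, VC-HIT, L1-HIT, VC-HIT, VC-HIT, L1-HIT, MISS, L1-HIT, L1-HIT]

  [0] addr=0xf9 blk=15 s=3: MISS | VC []
  [1] addr=0x1d1 blk=29 s=1: MISS | VC []
  [2] addr=0x1d4 blk=29 s=1: L1-HIT | VC []
  [3] addr=0x1d5 blk=29 s=1: L1-HIT | VC []
  [4] addr=0x1d2 blk=29 s=1: L1-HIT | VC []
  [5] addr=0xfa blk=15 s=3: L1-HIT | VC []
  [6] addr=0x110 blk=17 s=1: MISS | VC [29]
  [7] addr=0x1fa blk=31 s=3: MISS | VC [29, 15]
  [8] addr=0x1d7 blk=29 s=1: VC-HIT | VC [17, 15]
  [9] addr=0x1d3 blk=29 s=1: L1-HIT | VC [17, 15]
  [10] addr=0x112 blk=17 s=1: VC-HIT | VC [29, 15]
  [11] addr=0x1dc blk=29 s=1: VC-HIT | VC [17, 15]
  [12] addr=0x1d3 blk=29 s=1: L1-HIT | VC [17, 15]
  [13] addr=0x77 blk=7 s=3: MISS | VC [17, 15, 31]
  [14] addr=0x1d7 blk=29 s=1: L1-HIT | VC [17, 15, 31]
  [15] addr=0x1dd blk=29 s=1: L1-HIT | VC [17, 15, 31]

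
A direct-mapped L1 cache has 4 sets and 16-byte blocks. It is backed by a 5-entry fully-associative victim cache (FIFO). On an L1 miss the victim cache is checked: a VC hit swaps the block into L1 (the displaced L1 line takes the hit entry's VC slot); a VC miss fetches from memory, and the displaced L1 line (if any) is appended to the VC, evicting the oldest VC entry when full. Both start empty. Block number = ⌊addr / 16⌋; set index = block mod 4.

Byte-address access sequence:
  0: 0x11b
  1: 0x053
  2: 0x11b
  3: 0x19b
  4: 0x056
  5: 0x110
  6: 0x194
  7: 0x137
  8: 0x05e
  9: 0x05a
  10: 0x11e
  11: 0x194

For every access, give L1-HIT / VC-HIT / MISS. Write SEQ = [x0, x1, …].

0: 0x11b (blk 17, set 1) → MISS  vc=[]
1: 0x53 (blk 5, set 1) → MISS  vc=[17]
2: 0x11b (blk 17, set 1) → VC-HIT  vc=[5]
3: 0x19b (blk 25, set 1) → MISS  vc=[5, 17]
4: 0x56 (blk 5, set 1) → VC-HIT  vc=[25, 17]
5: 0x110 (blk 17, set 1) → VC-HIT  vc=[25, 5]
6: 0x194 (blk 25, set 1) → VC-HIT  vc=[17, 5]
7: 0x137 (blk 19, set 3) → MISS  vc=[17, 5]
8: 0x5e (blk 5, set 1) → VC-HIT  vc=[17, 25]
9: 0x5a (blk 5, set 1) → L1-HIT  vc=[17, 25]
10: 0x11e (blk 17, set 1) → VC-HIT  vc=[5, 25]
11: 0x194 (blk 25, set 1) → VC-HIT  vc=[5, 17]

SEQ = [MISS, MISS, VC-HIT, MISS, VC-HIT, VC-HIT, VC-HIT, MISS, VC-HIT, L1-HIT, VC-HIT, VC-HIT]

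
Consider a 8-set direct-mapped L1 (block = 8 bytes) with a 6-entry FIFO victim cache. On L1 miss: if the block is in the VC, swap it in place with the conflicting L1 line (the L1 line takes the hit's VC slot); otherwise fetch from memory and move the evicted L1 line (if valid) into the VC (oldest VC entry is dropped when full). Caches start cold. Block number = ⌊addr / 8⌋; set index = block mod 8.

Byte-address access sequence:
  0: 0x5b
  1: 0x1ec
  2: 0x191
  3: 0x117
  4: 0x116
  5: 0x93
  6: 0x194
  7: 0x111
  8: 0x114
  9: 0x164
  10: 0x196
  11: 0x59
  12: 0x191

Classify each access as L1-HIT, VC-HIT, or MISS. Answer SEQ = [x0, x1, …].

SEQ = [MISS, MISS, MISS, MISS, L1-HIT, MISS, VC-HIT, VC-HIT, L1-HIT, MISS, VC-HIT, L1-HIT, L1-HIT]

  [0] addr=0x5b blk=11 s=3: MISS | VC []
  [1] addr=0x1ec blk=61 s=5: MISS | VC []
  [2] addr=0x191 blk=50 s=2: MISS | VC []
  [3] addr=0x117 blk=34 s=2: MISS | VC [50]
  [4] addr=0x116 blk=34 s=2: L1-HIT | VC [50]
  [5] addr=0x93 blk=18 s=2: MISS | VC [50, 34]
  [6] addr=0x194 blk=50 s=2: VC-HIT | VC [18, 34]
  [7] addr=0x111 blk=34 s=2: VC-HIT | VC [18, 50]
  [8] addr=0x114 blk=34 s=2: L1-HIT | VC [18, 50]
  [9] addr=0x164 blk=44 s=4: MISS | VC [18, 50]
  [10] addr=0x196 blk=50 s=2: VC-HIT | VC [18, 34]
  [11] addr=0x59 blk=11 s=3: L1-HIT | VC [18, 34]
  [12] addr=0x191 blk=50 s=2: L1-HIT | VC [18, 34]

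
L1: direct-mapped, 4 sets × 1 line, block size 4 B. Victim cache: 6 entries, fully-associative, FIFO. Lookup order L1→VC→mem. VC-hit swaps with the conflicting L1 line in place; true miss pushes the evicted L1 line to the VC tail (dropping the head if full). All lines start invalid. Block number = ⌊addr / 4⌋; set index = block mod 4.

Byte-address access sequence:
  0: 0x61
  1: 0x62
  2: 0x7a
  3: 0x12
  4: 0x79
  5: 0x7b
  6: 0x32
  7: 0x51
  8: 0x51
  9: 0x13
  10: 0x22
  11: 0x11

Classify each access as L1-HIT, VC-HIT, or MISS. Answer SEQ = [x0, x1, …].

  [0] addr=0x61 blk=24 s=0: MISS | VC []
  [1] addr=0x62 blk=24 s=0: L1-HIT | VC []
  [2] addr=0x7a blk=30 s=2: MISS | VC []
  [3] addr=0x12 blk=4 s=0: MISS | VC [24]
  [4] addr=0x79 blk=30 s=2: L1-HIT | VC [24]
  [5] addr=0x7b blk=30 s=2: L1-HIT | VC [24]
  [6] addr=0x32 blk=12 s=0: MISS | VC [24, 4]
  [7] addr=0x51 blk=20 s=0: MISS | VC [24, 4, 12]
  [8] addr=0x51 blk=20 s=0: L1-HIT | VC [24, 4, 12]
  [9] addr=0x13 blk=4 s=0: VC-HIT | VC [24, 20, 12]
  [10] addr=0x22 blk=8 s=0: MISS | VC [24, 20, 12, 4]
  [11] addr=0x11 blk=4 s=0: VC-HIT | VC [24, 20, 12, 8]

SEQ = [MISS, L1-HIT, MISS, MISS, L1-HIT, L1-HIT, MISS, MISS, L1-HIT, VC-HIT, MISS, VC-HIT]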